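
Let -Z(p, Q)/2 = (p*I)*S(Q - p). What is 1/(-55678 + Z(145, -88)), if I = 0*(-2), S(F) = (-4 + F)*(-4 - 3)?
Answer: -1/55678 ≈ -1.7960e-5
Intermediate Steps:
S(F) = 28 - 7*F (S(F) = (-4 + F)*(-7) = 28 - 7*F)
I = 0
Z(p, Q) = 0 (Z(p, Q) = -2*p*0*(28 - 7*(Q - p)) = -0*(28 + (-7*Q + 7*p)) = -0*(28 - 7*Q + 7*p) = -2*0 = 0)
1/(-55678 + Z(145, -88)) = 1/(-55678 + 0) = 1/(-55678) = -1/55678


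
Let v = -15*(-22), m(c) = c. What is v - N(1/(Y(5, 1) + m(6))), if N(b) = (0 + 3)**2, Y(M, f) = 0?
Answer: 321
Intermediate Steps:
v = 330
N(b) = 9 (N(b) = 3**2 = 9)
v - N(1/(Y(5, 1) + m(6))) = 330 - 1*9 = 330 - 9 = 321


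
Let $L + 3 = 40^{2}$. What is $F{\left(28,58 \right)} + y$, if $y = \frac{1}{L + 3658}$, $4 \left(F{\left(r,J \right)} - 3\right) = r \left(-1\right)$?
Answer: $- \frac{21019}{5255} \approx -3.9998$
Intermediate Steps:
$F{\left(r,J \right)} = 3 - \frac{r}{4}$ ($F{\left(r,J \right)} = 3 + \frac{r \left(-1\right)}{4} = 3 + \frac{\left(-1\right) r}{4} = 3 - \frac{r}{4}$)
$L = 1597$ ($L = -3 + 40^{2} = -3 + 1600 = 1597$)
$y = \frac{1}{5255}$ ($y = \frac{1}{1597 + 3658} = \frac{1}{5255} \approx 0.0001903$)
$F{\left(28,58 \right)} + y = \left(3 - 7\right) + \frac{1}{5255} = -4 + \frac{1}{5255} = - \frac{21019}{5255}$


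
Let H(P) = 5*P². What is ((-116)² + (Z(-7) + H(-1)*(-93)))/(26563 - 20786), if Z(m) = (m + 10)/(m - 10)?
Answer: 220844/98209 ≈ 2.2487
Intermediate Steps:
Z(m) = (10 + m)/(-10 + m)
((-116)² + (Z(-7) + H(-1)*(-93)))/(26563 - 20786) = ((-116)² + ((10 - 7)/(-10 - 7) + (5*(-1)²)*(-93)))/(26563 - 20786) = (13456 + (3/(-17) + (5*1)*(-93)))/5777 = (13456 + (-1/17*3 + 5*(-93)))*(1/5777) = (13456 + (-3/17 - 465))*(1/5777) = (13456 - 7908/17)*(1/5777) = (220844/17)*(1/5777) = 220844/98209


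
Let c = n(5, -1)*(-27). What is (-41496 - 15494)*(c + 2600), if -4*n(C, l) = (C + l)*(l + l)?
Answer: -145096540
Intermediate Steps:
n(C, l) = -l*(C + l)/2 (n(C, l) = -(C + l)*(l + l)/4 = -(C + l)*2*l/4 = -l*(C + l)/2)
c = -54 (c = -½*(-1)*(5 - 1)*(-27) = -½*(-1)*4*(-27) = 2*(-27) = -54)
(-41496 - 15494)*(c + 2600) = (-41496 - 15494)*(-54 + 2600) = -56990*2546 = -145096540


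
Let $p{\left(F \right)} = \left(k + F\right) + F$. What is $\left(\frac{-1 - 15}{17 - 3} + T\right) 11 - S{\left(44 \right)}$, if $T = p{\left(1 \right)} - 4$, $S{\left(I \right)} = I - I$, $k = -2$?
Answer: $- \frac{396}{7} \approx -56.571$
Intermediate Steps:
$p{\left(F \right)} = -2 + 2 F$ ($p{\left(F \right)} = \left(-2 + F\right) + F = -2 + 2 F$)
$S{\left(I \right)} = 0$
$T = -4$ ($T = \left(-2 + 2 \cdot 1\right) - 4 = \left(-2 + 2\right) - 4 = 0 - 4 = -4$)
$\left(\frac{-1 - 15}{17 - 3} + T\right) 11 - S{\left(44 \right)} = \left(\frac{-1 - 15}{17 - 3} - 4\right) 11 - 0 = \left(- \frac{16}{14} - 4\right) 11 + 0 = \left(\left(-16\right) \frac{1}{14} - 4\right) 11 + 0 = \left(- \frac{8}{7} - 4\right) 11 + 0 = \left(- \frac{36}{7}\right) 11 + 0 = - \frac{396}{7} + 0 = - \frac{396}{7}$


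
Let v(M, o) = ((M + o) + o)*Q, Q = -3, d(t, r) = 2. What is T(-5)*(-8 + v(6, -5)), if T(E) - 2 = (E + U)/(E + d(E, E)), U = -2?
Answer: 52/3 ≈ 17.333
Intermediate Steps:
v(M, o) = -6*o - 3*M (v(M, o) = ((M + o) + o)*(-3) = (M + 2*o)*(-3) = -6*o - 3*M)
T(E) = 2 + (-2 + E)/(2 + E) (T(E) = 2 + (E - 2)/(E + 2) = 2 + (-2 + E)/(2 + E))
T(-5)*(-8 + v(6, -5)) = ((2 + 3*(-5))/(2 - 5))*(-8 + (-6*(-5) - 3*6)) = ((2 - 15)/(-3))*(-8 + (30 - 18)) = (-⅓*(-13))*(-8 + 12) = (13/3)*4 = 52/3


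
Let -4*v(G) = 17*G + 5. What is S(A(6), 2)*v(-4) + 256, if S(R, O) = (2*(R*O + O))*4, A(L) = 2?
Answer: 1012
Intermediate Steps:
v(G) = -5/4 - 17*G/4 (v(G) = -(17*G + 5)/4 = -(5 + 17*G)/4 = -5/4 - 17*G/4)
S(R, O) = 8*O + 8*O*R (S(R, O) = (2*(O*R + O))*4 = (2*(O + O*R))*4 = (2*O + 2*O*R)*4 = 8*O + 8*O*R)
S(A(6), 2)*v(-4) + 256 = (8*2*(1 + 2))*(-5/4 - 17/4*(-4)) + 256 = (8*2*3)*(-5/4 + 17) + 256 = 48*(63/4) + 256 = 756 + 256 = 1012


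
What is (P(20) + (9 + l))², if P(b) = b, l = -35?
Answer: 36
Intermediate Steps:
(P(20) + (9 + l))² = (20 + (9 - 35))² = (20 - 26)² = (-6)² = 36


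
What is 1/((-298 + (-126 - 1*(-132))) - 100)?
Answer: -1/392 ≈ -0.0025510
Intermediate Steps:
1/((-298 + (-126 - 1*(-132))) - 100) = 1/((-298 + (-126 + 132)) - 100) = 1/((-298 + 6) - 100) = 1/(-292 - 100) = 1/(-392) = -1/392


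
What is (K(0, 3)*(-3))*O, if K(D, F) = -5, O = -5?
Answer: -75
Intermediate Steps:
(K(0, 3)*(-3))*O = -5*(-3)*(-5) = 15*(-5) = -75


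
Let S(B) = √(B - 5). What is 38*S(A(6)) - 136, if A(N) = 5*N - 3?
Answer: -136 + 38*√22 ≈ 42.236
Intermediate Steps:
A(N) = -3 + 5*N
S(B) = √(-5 + B)
38*S(A(6)) - 136 = 38*√(-5 + (-3 + 5*6)) - 136 = 38*√(-5 + (-3 + 30)) - 136 = 38*√(-5 + 27) - 136 = 38*√22 - 136 = -136 + 38*√22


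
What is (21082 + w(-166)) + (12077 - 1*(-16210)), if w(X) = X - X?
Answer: 49369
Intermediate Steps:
w(X) = 0
(21082 + w(-166)) + (12077 - 1*(-16210)) = (21082 + 0) + (12077 - 1*(-16210)) = 21082 + (12077 + 16210) = 21082 + 28287 = 49369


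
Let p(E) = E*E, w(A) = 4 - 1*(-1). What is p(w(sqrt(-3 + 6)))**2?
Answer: 625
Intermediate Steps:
w(A) = 5 (w(A) = 4 + 1 = 5)
p(E) = E**2
p(w(sqrt(-3 + 6)))**2 = (5**2)**2 = 25**2 = 625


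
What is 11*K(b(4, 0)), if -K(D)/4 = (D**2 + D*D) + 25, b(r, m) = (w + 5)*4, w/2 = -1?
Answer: -13772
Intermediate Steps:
w = -2 (w = 2*(-1) = -2)
b(r, m) = 12 (b(r, m) = (-2 + 5)*4 = 3*4 = 12)
K(D) = -100 - 8*D**2 (K(D) = -4*((D**2 + D*D) + 25) = -4*((D**2 + D**2) + 25) = -4*(2*D**2 + 25) = -4*(25 + 2*D**2) = -100 - 8*D**2)
11*K(b(4, 0)) = 11*(-100 - 8*12**2) = 11*(-100 - 8*144) = 11*(-100 - 1152) = 11*(-1252) = -13772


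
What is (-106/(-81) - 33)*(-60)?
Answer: 51340/27 ≈ 1901.5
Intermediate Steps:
(-106/(-81) - 33)*(-60) = (-106*(-1/81) - 33)*(-60) = (106/81 - 33)*(-60) = -2567/81*(-60) = 51340/27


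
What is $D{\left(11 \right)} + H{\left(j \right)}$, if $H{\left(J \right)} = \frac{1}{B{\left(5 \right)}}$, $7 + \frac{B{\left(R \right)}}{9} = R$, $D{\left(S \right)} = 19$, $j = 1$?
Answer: $\frac{341}{18} \approx 18.944$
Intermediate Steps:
$B{\left(R \right)} = -63 + 9 R$
$H{\left(J \right)} = - \frac{1}{18}$ ($H{\left(J \right)} = \frac{1}{-63 + 9 \cdot 5} = \frac{1}{-63 + 45} = \frac{1}{-18} = - \frac{1}{18}$)
$D{\left(11 \right)} + H{\left(j \right)} = 19 - \frac{1}{18} = \frac{341}{18}$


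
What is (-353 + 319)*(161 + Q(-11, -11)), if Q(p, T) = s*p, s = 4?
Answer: -3978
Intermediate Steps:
Q(p, T) = 4*p
(-353 + 319)*(161 + Q(-11, -11)) = (-353 + 319)*(161 + 4*(-11)) = -34*(161 - 44) = -34*117 = -3978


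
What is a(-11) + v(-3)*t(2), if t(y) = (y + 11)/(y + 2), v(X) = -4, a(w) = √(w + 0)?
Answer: -13 + I*√11 ≈ -13.0 + 3.3166*I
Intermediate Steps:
a(w) = √w
t(y) = (11 + y)/(2 + y)
a(-11) + v(-3)*t(2) = √(-11) - 4*(11 + 2)/(2 + 2) = I*√11 - 4*13/4 = I*√11 - 13 = -13 + I*√11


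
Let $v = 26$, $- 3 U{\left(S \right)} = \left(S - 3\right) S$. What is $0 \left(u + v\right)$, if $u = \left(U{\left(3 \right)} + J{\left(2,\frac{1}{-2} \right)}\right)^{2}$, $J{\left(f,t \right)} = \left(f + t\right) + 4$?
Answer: $0$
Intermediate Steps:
$J{\left(f,t \right)} = 4 + f + t$
$U{\left(S \right)} = - \frac{S \left(-3 + S\right)}{3}$ ($U{\left(S \right)} = - \frac{\left(S - 3\right) S}{3} = - \frac{\left(-3 + S\right) S}{3} = - \frac{S \left(-3 + S\right)}{3}$)
$u = \frac{121}{4}$ ($u = \left(\frac{1}{3} \cdot 3 \left(3 - 3\right) + \left(4 + 2 + \frac{1}{-2}\right)\right)^{2} = \left(\frac{1}{3} \cdot 3 \left(3 - 3\right) + \left(4 + 2 - \frac{1}{2}\right)\right)^{2} = \left(\frac{1}{3} \cdot 3 \cdot 0 + \frac{11}{2}\right)^{2} = \left(0 + \frac{11}{2}\right)^{2} = \left(\frac{11}{2}\right)^{2} = \frac{121}{4} \approx 30.25$)
$0 \left(u + v\right) = 0 \left(\frac{121}{4} + 26\right) = 0 \cdot \frac{225}{4} = 0$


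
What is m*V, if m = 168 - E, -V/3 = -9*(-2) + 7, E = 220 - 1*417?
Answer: -27375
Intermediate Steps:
E = -197 (E = 220 - 417 = -197)
V = -75 (V = -3*(-9*(-2) + 7) = -3*(18 + 7) = -3*25 = -75)
m = 365 (m = 168 - 1*(-197) = 168 + 197 = 365)
m*V = 365*(-75) = -27375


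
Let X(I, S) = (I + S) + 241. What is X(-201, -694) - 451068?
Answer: -451722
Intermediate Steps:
X(I, S) = 241 + I + S
X(-201, -694) - 451068 = (241 - 201 - 694) - 451068 = -654 - 451068 = -451722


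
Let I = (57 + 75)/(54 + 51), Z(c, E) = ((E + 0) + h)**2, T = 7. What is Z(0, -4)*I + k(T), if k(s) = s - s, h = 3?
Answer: 44/35 ≈ 1.2571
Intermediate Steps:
Z(c, E) = (3 + E)**2 (Z(c, E) = ((E + 0) + 3)**2 = (E + 3)**2 = (3 + E)**2)
k(s) = 0
I = 44/35 (I = 132/105 = 132*(1/105) = 44/35 ≈ 1.2571)
Z(0, -4)*I + k(T) = (3 - 4)**2*(44/35) + 0 = (-1)**2*(44/35) + 0 = 1*(44/35) + 0 = 44/35 + 0 = 44/35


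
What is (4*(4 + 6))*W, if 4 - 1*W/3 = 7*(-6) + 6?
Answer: 4800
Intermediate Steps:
W = 120 (W = 12 - 3*(7*(-6) + 6) = 12 - 3*(-42 + 6) = 12 - 3*(-36) = 12 + 108 = 120)
(4*(4 + 6))*W = (4*(4 + 6))*120 = (4*10)*120 = 40*120 = 4800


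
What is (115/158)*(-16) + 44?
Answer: 2556/79 ≈ 32.354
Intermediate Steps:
(115/158)*(-16) + 44 = -920/79 + 44 = 2556/79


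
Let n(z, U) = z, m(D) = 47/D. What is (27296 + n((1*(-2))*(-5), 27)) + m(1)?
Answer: 27353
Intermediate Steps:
(27296 + n((1*(-2))*(-5), 27)) + m(1) = (27296 + (1*(-2))*(-5)) + 47/1 = (27296 - 2*(-5)) + 47*1 = (27296 + 10) + 47 = 27306 + 47 = 27353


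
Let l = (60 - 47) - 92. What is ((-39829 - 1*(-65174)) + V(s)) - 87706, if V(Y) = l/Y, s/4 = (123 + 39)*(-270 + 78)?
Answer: -7758706097/124416 ≈ -62361.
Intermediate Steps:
s = -124416 (s = 4*((123 + 39)*(-270 + 78)) = 4*(162*(-192)) = 4*(-31104) = -124416)
l = -79 (l = 13 - 92 = -79)
V(Y) = -79/Y
((-39829 - 1*(-65174)) + V(s)) - 87706 = ((-39829 - 1*(-65174)) - 79/(-124416)) - 87706 = ((-39829 + 65174) - 79*(-1/124416)) - 87706 = (25345 + 79/124416) - 87706 = 3153323599/124416 - 87706 = -7758706097/124416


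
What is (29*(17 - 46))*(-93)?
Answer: 78213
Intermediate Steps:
(29*(17 - 46))*(-93) = (29*(-29))*(-93) = -841*(-93) = 78213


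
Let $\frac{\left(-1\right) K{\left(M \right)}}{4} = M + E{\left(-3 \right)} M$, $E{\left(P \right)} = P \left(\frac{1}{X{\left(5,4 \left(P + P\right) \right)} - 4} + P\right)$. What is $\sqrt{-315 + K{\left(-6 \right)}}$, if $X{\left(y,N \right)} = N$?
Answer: $\frac{13 i \sqrt{21}}{7} \approx 8.5105 i$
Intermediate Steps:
$E{\left(P \right)} = P \left(P + \frac{1}{-4 + 8 P}\right)$ ($E{\left(P \right)} = P \left(\frac{1}{4 \left(P + P\right) - 4} + P\right) = P \left(\frac{1}{4 \cdot 2 P - 4} + P\right) = P \left(\frac{1}{8 P - 4} + P\right) = P \left(\frac{1}{-4 + 8 P} + P\right) = P \left(P + \frac{1}{-4 + 8 P}\right)$)
$K{\left(M \right)} = - \frac{283 M}{7}$ ($K{\left(M \right)} = - 4 \left(M + \frac{1}{4} \left(-3\right) \frac{1}{-1 + 2 \left(-3\right)} \left(1 - -12 + 8 \left(-3\right)^{2}\right) M\right) = - 4 \left(M + \frac{1}{4} \left(-3\right) \frac{1}{-1 - 6} \left(1 + 12 + 8 \cdot 9\right) M\right) = - 4 \left(M + \frac{1}{4} \left(-3\right) \frac{1}{-7} \left(1 + 12 + 72\right) M\right) = - 4 \left(M + \frac{1}{4} \left(-3\right) \left(- \frac{1}{7}\right) 85 M\right) = - 4 \left(M + \frac{255 M}{28}\right) = - 4 \frac{283 M}{28} = - \frac{283 M}{7}$)
$\sqrt{-315 + K{\left(-6 \right)}} = \sqrt{-315 - - \frac{1698}{7}} = \sqrt{-315 + \frac{1698}{7}} = \sqrt{- \frac{507}{7}} = \frac{13 i \sqrt{21}}{7}$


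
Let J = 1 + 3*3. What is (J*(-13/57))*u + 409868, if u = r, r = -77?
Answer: 23372486/57 ≈ 4.1004e+5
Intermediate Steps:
u = -77
J = 10 (J = 1 + 9 = 10)
(J*(-13/57))*u + 409868 = (10*(-13/57))*(-77) + 409868 = -130/57*(-77) + 409868 = 10010/57 + 409868 = 23372486/57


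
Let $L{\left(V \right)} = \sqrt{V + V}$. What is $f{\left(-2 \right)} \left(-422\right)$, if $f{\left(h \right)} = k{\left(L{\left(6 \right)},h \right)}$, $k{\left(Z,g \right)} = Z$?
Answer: $- 844 \sqrt{3} \approx -1461.9$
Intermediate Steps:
$L{\left(V \right)} = \sqrt{2} \sqrt{V}$ ($L{\left(V \right)} = \sqrt{2 V} = \sqrt{2} \sqrt{V}$)
$f{\left(h \right)} = 2 \sqrt{3}$ ($f{\left(h \right)} = \sqrt{2} \sqrt{6} = 2 \sqrt{3}$)
$f{\left(-2 \right)} \left(-422\right) = 2 \sqrt{3} \left(-422\right) = - 844 \sqrt{3}$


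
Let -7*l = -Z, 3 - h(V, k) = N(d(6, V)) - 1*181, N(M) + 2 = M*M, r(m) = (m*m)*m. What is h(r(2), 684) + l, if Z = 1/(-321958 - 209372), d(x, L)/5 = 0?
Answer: 691791659/3719310 ≈ 186.00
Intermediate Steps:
r(m) = m³ (r(m) = m²*m = m³)
d(x, L) = 0 (d(x, L) = 5*0 = 0)
Z = -1/531330 (Z = 1/(-531330) = -1/531330 ≈ -1.8821e-6)
N(M) = -2 + M² (N(M) = -2 + M*M = -2 + M²)
h(V, k) = 186 (h(V, k) = 3 - ((-2 + 0²) - 1*181) = 3 - ((-2 + 0) - 181) = 3 - (-2 - 181) = 3 - 1*(-183) = 3 + 183 = 186)
l = -1/3719310 (l = -(-1)*(-1)/(7*531330) = -⅐*1/531330 = -1/3719310 ≈ -2.6887e-7)
h(r(2), 684) + l = 186 - 1/3719310 = 691791659/3719310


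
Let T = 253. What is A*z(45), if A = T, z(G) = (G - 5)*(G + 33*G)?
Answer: 15483600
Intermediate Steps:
z(G) = 34*G*(-5 + G) (z(G) = (-5 + G)*(34*G) = 34*G*(-5 + G))
A = 253
A*z(45) = 253*(34*45*(-5 + 45)) = 253*(34*45*40) = 253*61200 = 15483600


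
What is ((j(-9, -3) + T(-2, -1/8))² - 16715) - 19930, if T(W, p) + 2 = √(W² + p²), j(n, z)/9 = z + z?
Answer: -36645 + (448 - √257)²/64 ≈ -33729.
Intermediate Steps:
j(n, z) = 18*z (j(n, z) = 9*(z + z) = 9*(2*z) = 18*z)
T(W, p) = -2 + √(W² + p²)
((j(-9, -3) + T(-2, -1/8))² - 16715) - 19930 = ((18*(-3) + (-2 + √((-2)² + (-1/8)²)))² - 16715) - 19930 = ((-54 + (-2 + √(4 + (-1*⅛)²)))² - 16715) - 19930 = ((-54 + (-2 + √(4 + (-⅛)²)))² - 16715) - 19930 = ((-54 + (-2 + √(4 + 1/64)))² - 16715) - 19930 = ((-54 + (-2 + √(257/64)))² - 16715) - 19930 = ((-54 + (-2 + √257/8))² - 16715) - 19930 = ((-56 + √257/8)² - 16715) - 19930 = (-16715 + (-56 + √257/8)²) - 19930 = -36645 + (-56 + √257/8)²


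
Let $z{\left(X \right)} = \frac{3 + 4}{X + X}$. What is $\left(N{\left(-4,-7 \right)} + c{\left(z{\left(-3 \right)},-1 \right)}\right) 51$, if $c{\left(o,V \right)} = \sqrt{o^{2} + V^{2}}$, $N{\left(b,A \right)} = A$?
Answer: $-357 + \frac{17 \sqrt{85}}{2} \approx -278.63$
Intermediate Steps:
$z{\left(X \right)} = \frac{7}{2 X}$
$c{\left(o,V \right)} = \sqrt{V^{2} + o^{2}}$
$\left(N{\left(-4,-7 \right)} + c{\left(z{\left(-3 \right)},-1 \right)}\right) 51 = \left(-7 + \sqrt{\left(-1\right)^{2} + \left(\frac{7}{2 \left(-3\right)}\right)^{2}}\right) 51 = \left(-7 + \sqrt{1 + \left(\frac{7}{2} \left(- \frac{1}{3}\right)\right)^{2}}\right) 51 = \left(-7 + \sqrt{1 + \left(- \frac{7}{6}\right)^{2}}\right) 51 = \left(-7 + \sqrt{1 + \frac{49}{36}}\right) 51 = \left(-7 + \sqrt{\frac{85}{36}}\right) 51 = \left(-7 + \frac{\sqrt{85}}{6}\right) 51 = -357 + \frac{17 \sqrt{85}}{2}$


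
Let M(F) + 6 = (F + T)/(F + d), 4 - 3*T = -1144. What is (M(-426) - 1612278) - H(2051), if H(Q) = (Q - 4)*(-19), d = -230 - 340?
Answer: -2350646089/1494 ≈ -1.5734e+6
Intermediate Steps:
T = 1148/3 (T = 4/3 - 1/3*(-1144) = 4/3 + 1144/3 = 1148/3 ≈ 382.67)
d = -570
H(Q) = 76 - 19*Q (H(Q) = (-4 + Q)*(-19) = 76 - 19*Q)
M(F) = -6 + (1148/3 + F)/(-570 + F) (M(F) = -6 + (F + 1148/3)/(F - 570) = -6 + (1148/3 + F)/(-570 + F))
(M(-426) - 1612278) - H(2051) = ((11408 - 15*(-426))/(3*(-570 - 426)) - 1612278) - (76 - 19*2051) = ((1/3)*(11408 + 6390)/(-996) - 1612278) - (76 - 38969) = ((1/3)*(-1/996)*17798 - 1612278) - 1*(-38893) = (-8899/1494 - 1612278) + 38893 = -2408752231/1494 + 38893 = -2350646089/1494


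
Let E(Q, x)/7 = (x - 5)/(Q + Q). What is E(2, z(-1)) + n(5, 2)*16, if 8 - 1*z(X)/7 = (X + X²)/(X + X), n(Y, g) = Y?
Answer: 677/4 ≈ 169.25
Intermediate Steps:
z(X) = 56 - 7*(X + X²)/(2*X) (z(X) = 56 - 7*(X + X²)/(X + X) = 56 - 7*(X + X²)/(2*X))
E(Q, x) = 7*(-5 + x)/(2*Q) (E(Q, x) = 7*((x - 5)/(Q + Q)) = 7*((-5 + x)/((2*Q))) = 7*((-5 + x)*(1/(2*Q))) = 7*((-5 + x)/(2*Q)) = 7*(-5 + x)/(2*Q))
E(2, z(-1)) + n(5, 2)*16 = (7/2)*(-5 + (105/2 - 7/2*(-1)))/2 + 5*16 = (7/2)*(½)*(-5 + (105/2 + 7/2)) + 80 = (7/2)*(½)*(-5 + 56) + 80 = (7/2)*(½)*51 + 80 = 357/4 + 80 = 677/4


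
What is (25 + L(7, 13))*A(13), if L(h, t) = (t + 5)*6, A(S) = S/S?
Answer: 133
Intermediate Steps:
A(S) = 1
L(h, t) = 30 + 6*t (L(h, t) = (5 + t)*6 = 30 + 6*t)
(25 + L(7, 13))*A(13) = (25 + (30 + 6*13))*1 = (25 + (30 + 78))*1 = (25 + 108)*1 = 133*1 = 133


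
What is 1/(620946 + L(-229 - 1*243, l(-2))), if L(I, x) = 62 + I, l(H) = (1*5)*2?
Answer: 1/620536 ≈ 1.6115e-6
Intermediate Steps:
l(H) = 10 (l(H) = 5*2 = 10)
1/(620946 + L(-229 - 1*243, l(-2))) = 1/(620946 + (62 + (-229 - 1*243))) = 1/(620946 + (62 + (-229 - 243))) = 1/(620946 + (62 - 472)) = 1/(620946 - 410) = 1/620536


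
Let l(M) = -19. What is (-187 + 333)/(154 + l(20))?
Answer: 146/135 ≈ 1.0815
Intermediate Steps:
(-187 + 333)/(154 + l(20)) = (-187 + 333)/(154 - 19) = 146/135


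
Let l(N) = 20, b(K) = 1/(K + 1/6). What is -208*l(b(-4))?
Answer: -4160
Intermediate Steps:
b(K) = 1/(1/6 + K) (b(K) = 1/(K + 1/6) = 1/(1/6 + K))
-208*l(b(-4)) = -208*20 = -4160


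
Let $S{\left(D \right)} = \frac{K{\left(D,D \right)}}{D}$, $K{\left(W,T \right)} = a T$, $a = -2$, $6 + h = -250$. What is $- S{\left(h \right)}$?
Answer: $2$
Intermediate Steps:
$h = -256$ ($h = -6 - 250 = -256$)
$K{\left(W,T \right)} = - 2 T$
$S{\left(D \right)} = -2$ ($S{\left(D \right)} = \frac{\left(-2\right) D}{D} = -2$)
$- S{\left(h \right)} = \left(-1\right) \left(-2\right) = 2$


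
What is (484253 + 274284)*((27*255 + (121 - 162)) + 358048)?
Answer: 276784083004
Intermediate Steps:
(484253 + 274284)*((27*255 + (121 - 162)) + 358048) = 758537*((6885 - 41) + 358048) = 758537*(6844 + 358048) = 758537*364892 = 276784083004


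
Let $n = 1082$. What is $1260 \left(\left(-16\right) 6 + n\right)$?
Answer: $1242360$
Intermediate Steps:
$1260 \left(\left(-16\right) 6 + n\right) = 1260 \left(\left(-16\right) 6 + 1082\right) = 1260 \left(-96 + 1082\right) = 1260 \cdot 986 = 1242360$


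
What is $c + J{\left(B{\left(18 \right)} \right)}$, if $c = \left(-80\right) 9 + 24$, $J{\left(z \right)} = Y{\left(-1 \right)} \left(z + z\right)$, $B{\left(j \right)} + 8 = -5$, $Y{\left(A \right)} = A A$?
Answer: $-722$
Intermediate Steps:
$Y{\left(A \right)} = A^{2}$
$B{\left(j \right)} = -13$ ($B{\left(j \right)} = -8 - 5 = -13$)
$J{\left(z \right)} = 2 z$ ($J{\left(z \right)} = \left(-1\right)^{2} \left(z + z\right) = 1 \cdot 2 z = 2 z$)
$c = -696$ ($c = -720 + 24 = -696$)
$c + J{\left(B{\left(18 \right)} \right)} = -696 + 2 \left(-13\right) = -696 - 26 = -722$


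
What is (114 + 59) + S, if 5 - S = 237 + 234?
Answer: -293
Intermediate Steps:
S = -466 (S = 5 - (237 + 234) = 5 - 1*471 = 5 - 471 = -466)
(114 + 59) + S = (114 + 59) - 466 = 173 - 466 = -293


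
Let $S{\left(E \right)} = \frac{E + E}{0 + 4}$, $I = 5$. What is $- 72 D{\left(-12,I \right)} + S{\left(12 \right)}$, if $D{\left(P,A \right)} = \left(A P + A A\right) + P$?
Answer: $3390$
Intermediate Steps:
$D{\left(P,A \right)} = P + A^{2} + A P$ ($D{\left(P,A \right)} = \left(A P + A^{2}\right) + P = \left(A^{2} + A P\right) + P = P + A^{2} + A P$)
$S{\left(E \right)} = \frac{E}{2}$ ($S{\left(E \right)} = \frac{2 E}{4} = 2 E \frac{1}{4} = \frac{E}{2}$)
$- 72 D{\left(-12,I \right)} + S{\left(12 \right)} = - 72 \left(-12 + 5^{2} + 5 \left(-12\right)\right) + \frac{1}{2} \cdot 12 = - 72 \left(-12 + 25 - 60\right) + 6 = \left(-72\right) \left(-47\right) + 6 = 3384 + 6 = 3390$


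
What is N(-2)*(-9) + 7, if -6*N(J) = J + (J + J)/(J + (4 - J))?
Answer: 5/2 ≈ 2.5000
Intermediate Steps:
N(J) = -J/4 (N(J) = -(J + (J + J)/(J + (4 - J)))/6 = -(J + (2*J)/4)/6 = -(J + (2*J)*(¼))/6 = -(J + J/2)/6 = -J/4)
N(-2)*(-9) + 7 = -¼*(-2)*(-9) + 7 = (½)*(-9) + 7 = -9/2 + 7 = 5/2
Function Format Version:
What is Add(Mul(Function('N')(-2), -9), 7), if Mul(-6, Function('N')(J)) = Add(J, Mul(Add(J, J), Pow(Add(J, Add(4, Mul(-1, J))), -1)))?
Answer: Rational(5, 2) ≈ 2.5000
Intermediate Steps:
Function('N')(J) = Mul(Rational(-1, 4), J) (Function('N')(J) = Mul(Rational(-1, 6), Add(J, Mul(Add(J, J), Pow(Add(J, Add(4, Mul(-1, J))), -1)))) = Mul(Rational(-1, 6), Add(J, Mul(Mul(2, J), Pow(4, -1)))) = Mul(Rational(-1, 6), Add(J, Mul(Mul(2, J), Rational(1, 4)))) = Mul(Rational(-1, 6), Add(J, Mul(Rational(1, 2), J))) = Mul(Rational(-1, 6), Mul(Rational(3, 2), J)) = Mul(Rational(-1, 4), J))
Add(Mul(Function('N')(-2), -9), 7) = Add(Mul(Mul(Rational(-1, 4), -2), -9), 7) = Add(Mul(Rational(1, 2), -9), 7) = Add(Rational(-9, 2), 7) = Rational(5, 2)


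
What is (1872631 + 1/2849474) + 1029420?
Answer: 8269318871175/2849474 ≈ 2.9021e+6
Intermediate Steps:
(1872631 + 1/2849474) + 1029420 = 5336013346095/2849474 + 1029420 = 8269318871175/2849474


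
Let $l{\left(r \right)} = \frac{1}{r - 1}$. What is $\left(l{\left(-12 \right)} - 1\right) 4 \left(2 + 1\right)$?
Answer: $- \frac{168}{13} \approx -12.923$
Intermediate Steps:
$l{\left(r \right)} = \frac{1}{-1 + r}$
$\left(l{\left(-12 \right)} - 1\right) 4 \left(2 + 1\right) = \left(\frac{1}{-1 - 12} - 1\right) 4 \left(2 + 1\right) = \left(\frac{1}{-13} - 1\right) 4 \cdot 3 = \left(- \frac{1}{13} - 1\right) 12 = \left(- \frac{14}{13}\right) 12 = - \frac{168}{13}$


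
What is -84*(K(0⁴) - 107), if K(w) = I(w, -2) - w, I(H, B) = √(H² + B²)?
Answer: 8820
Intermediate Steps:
I(H, B) = √(B² + H²)
K(w) = √(4 + w²) - w (K(w) = √((-2)² + w²) - w = √(4 + w²) - w)
-84*(K(0⁴) - 107) = -84*((√(4 + (0⁴)²) - 1*0⁴) - 107) = -84*((√(4 + 0²) - 1*0) - 107) = -84*((√(4 + 0) + 0) - 107) = -84*((√4 + 0) - 107) = -84*((2 + 0) - 107) = -84*(2 - 107) = -84*(-105) = -1*(-8820) = 8820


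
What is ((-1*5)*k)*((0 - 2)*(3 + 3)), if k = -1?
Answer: -60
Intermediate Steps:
((-1*5)*k)*((0 - 2)*(3 + 3)) = (-1*5*(-1))*((0 - 2)*(3 + 3)) = (-5*(-1))*(-2*6) = 5*(-12) = -60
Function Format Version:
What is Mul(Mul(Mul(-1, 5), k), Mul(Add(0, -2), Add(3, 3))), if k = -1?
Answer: -60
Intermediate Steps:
Mul(Mul(Mul(-1, 5), k), Mul(Add(0, -2), Add(3, 3))) = Mul(Mul(Mul(-1, 5), -1), Mul(Add(0, -2), Add(3, 3))) = Mul(Mul(-5, -1), Mul(-2, 6)) = Mul(5, -12) = -60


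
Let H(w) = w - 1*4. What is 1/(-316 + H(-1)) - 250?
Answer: -80251/321 ≈ -250.00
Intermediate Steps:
H(w) = -4 + w (H(w) = w - 4 = -4 + w)
1/(-316 + H(-1)) - 250 = 1/(-316 + (-4 - 1)) - 250 = 1/(-316 - 5) - 250 = 1/(-321) - 250 = -1/321 - 250 = -80251/321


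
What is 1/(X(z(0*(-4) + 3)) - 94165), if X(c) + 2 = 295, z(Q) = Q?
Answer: -1/93872 ≈ -1.0653e-5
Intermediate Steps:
X(c) = 293 (X(c) = -2 + 295 = 293)
1/(X(z(0*(-4) + 3)) - 94165) = 1/(293 - 94165) = 1/(-93872) = -1/93872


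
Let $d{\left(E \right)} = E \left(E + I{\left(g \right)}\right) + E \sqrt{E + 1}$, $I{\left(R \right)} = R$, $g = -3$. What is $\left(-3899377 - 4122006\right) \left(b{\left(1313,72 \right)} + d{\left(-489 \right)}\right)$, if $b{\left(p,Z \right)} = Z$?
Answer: $-1930426032780 + 7844912574 i \sqrt{122} \approx -1.9304 \cdot 10^{12} + 8.665 \cdot 10^{10} i$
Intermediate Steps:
$d{\left(E \right)} = E \sqrt{1 + E} + E \left(-3 + E\right)$ ($d{\left(E \right)} = E \left(E - 3\right) + E \sqrt{E + 1} = E \left(-3 + E\right) + E \sqrt{1 + E} = E \sqrt{1 + E} + E \left(-3 + E\right)$)
$\left(-3899377 - 4122006\right) \left(b{\left(1313,72 \right)} + d{\left(-489 \right)}\right) = \left(-3899377 - 4122006\right) \left(72 - 489 \left(-3 - 489 + \sqrt{1 - 489}\right)\right) = - 8021383 \left(72 - 489 \left(-3 - 489 + \sqrt{-488}\right)\right) = - 8021383 \left(72 - 489 \left(-3 - 489 + 2 i \sqrt{122}\right)\right) = - 8021383 \left(72 - 489 \left(-492 + 2 i \sqrt{122}\right)\right) = - 8021383 \left(72 + \left(240588 - 978 i \sqrt{122}\right)\right) = - 8021383 \left(240660 - 978 i \sqrt{122}\right) = -1930426032780 + 7844912574 i \sqrt{122}$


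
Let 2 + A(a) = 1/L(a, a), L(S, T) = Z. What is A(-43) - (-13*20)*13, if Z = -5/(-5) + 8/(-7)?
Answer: 3371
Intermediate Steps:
Z = -⅐ (Z = -5*(-⅕) + 8*(-⅐) = 1 - 8/7 = -⅐ ≈ -0.14286)
L(S, T) = -⅐
A(a) = -9 (A(a) = -2 + 1/(-⅐) = -2 - 7 = -9)
A(-43) - (-13*20)*13 = -9 - (-13*20)*13 = -9 - (-260)*13 = -9 - 1*(-3380) = -9 + 3380 = 3371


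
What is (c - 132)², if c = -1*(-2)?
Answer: 16900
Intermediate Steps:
c = 2
(c - 132)² = (2 - 132)² = (-130)² = 16900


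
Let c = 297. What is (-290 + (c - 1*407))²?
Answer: 160000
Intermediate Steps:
(-290 + (c - 1*407))² = (-290 + (297 - 1*407))² = (-290 + (297 - 407))² = (-290 - 110)² = (-400)² = 160000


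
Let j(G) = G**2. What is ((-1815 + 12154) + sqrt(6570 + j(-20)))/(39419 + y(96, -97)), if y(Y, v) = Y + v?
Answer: 10339/39418 + sqrt(6970)/39418 ≈ 0.26441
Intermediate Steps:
((-1815 + 12154) + sqrt(6570 + j(-20)))/(39419 + y(96, -97)) = ((-1815 + 12154) + sqrt(6570 + (-20)**2))/(39419 + (96 - 97)) = (10339 + sqrt(6570 + 400))/(39419 - 1) = (10339 + sqrt(6970))/39418 = (10339 + sqrt(6970))*(1/39418) = 10339/39418 + sqrt(6970)/39418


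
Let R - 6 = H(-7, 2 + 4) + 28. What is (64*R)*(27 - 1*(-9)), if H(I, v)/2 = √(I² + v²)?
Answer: 78336 + 4608*√85 ≈ 1.2082e+5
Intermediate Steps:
H(I, v) = 2*√(I² + v²)
R = 34 + 2*√85 (R = 6 + (2*√((-7)² + (2 + 4)²) + 28) = 6 + (2*√(49 + 6²) + 28) = 6 + (2*√(49 + 36) + 28) = 6 + (2*√85 + 28) = 6 + (28 + 2*√85) = 34 + 2*√85 ≈ 52.439)
(64*R)*(27 - 1*(-9)) = (64*(34 + 2*√85))*(27 - 1*(-9)) = (2176 + 128*√85)*(27 + 9) = (2176 + 128*√85)*36 = 78336 + 4608*√85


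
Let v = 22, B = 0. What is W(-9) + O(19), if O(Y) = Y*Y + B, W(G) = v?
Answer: 383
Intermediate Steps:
W(G) = 22
O(Y) = Y**2 (O(Y) = Y*Y + 0 = Y**2 + 0 = Y**2)
W(-9) + O(19) = 22 + 19**2 = 22 + 361 = 383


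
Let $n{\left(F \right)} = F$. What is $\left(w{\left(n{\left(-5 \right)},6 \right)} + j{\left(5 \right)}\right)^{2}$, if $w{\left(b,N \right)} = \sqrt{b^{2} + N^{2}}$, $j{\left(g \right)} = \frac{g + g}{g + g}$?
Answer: $\left(1 + \sqrt{61}\right)^{2} \approx 77.62$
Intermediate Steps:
$j{\left(g \right)} = 1$ ($j{\left(g \right)} = \frac{2 g}{2 g} = 2 g \frac{1}{2 g} = 1$)
$w{\left(b,N \right)} = \sqrt{N^{2} + b^{2}}$
$\left(w{\left(n{\left(-5 \right)},6 \right)} + j{\left(5 \right)}\right)^{2} = \left(\sqrt{6^{2} + \left(-5\right)^{2}} + 1\right)^{2} = \left(\sqrt{36 + 25} + 1\right)^{2} = \left(\sqrt{61} + 1\right)^{2} = \left(1 + \sqrt{61}\right)^{2}$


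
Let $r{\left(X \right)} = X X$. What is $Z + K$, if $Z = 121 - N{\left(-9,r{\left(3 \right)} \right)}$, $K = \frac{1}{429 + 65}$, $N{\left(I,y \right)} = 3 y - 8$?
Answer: $\frac{50389}{494} \approx 102.0$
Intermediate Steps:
$r{\left(X \right)} = X^{2}$
$N{\left(I,y \right)} = -8 + 3 y$
$K = \frac{1}{494} \approx 0.0020243$
$Z = 102$ ($Z = 121 - \left(-8 + 3 \cdot 3^{2}\right) = 121 - \left(-8 + 3 \cdot 9\right) = 121 - \left(-8 + 27\right) = 121 - 19 = 102$)
$Z + K = 102 + \frac{1}{494} = \frac{50389}{494}$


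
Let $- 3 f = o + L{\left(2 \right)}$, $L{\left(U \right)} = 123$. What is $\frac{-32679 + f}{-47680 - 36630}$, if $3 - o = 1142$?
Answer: $\frac{97021}{252930} \approx 0.38359$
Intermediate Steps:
$o = -1139$ ($o = 3 - 1142 = -1139$)
$f = \frac{1016}{3}$ ($f = - \frac{-1139 + 123}{3} = \left(- \frac{1}{3}\right) \left(-1016\right) = \frac{1016}{3} \approx 338.67$)
$\frac{-32679 + f}{-47680 - 36630} = \frac{-32679 + \frac{1016}{3}}{-47680 - 36630} = - \frac{97021}{3 \left(-84310\right)} = \left(- \frac{97021}{3}\right) \left(- \frac{1}{84310}\right) = \frac{97021}{252930}$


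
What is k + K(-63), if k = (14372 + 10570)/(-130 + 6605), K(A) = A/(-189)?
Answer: 81301/19425 ≈ 4.1854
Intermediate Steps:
K(A) = -A/189 (K(A) = A*(-1/189) = -A/189)
k = 24942/6475 ≈ 3.8520
k + K(-63) = 24942/6475 - 1/189*(-63) = 24942/6475 + ⅓ = 81301/19425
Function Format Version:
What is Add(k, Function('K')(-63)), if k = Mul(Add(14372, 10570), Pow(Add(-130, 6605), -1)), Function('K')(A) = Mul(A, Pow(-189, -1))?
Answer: Rational(81301, 19425) ≈ 4.1854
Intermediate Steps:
Function('K')(A) = Mul(Rational(-1, 189), A) (Function('K')(A) = Mul(A, Rational(-1, 189)) = Mul(Rational(-1, 189), A))
k = Rational(24942, 6475) (k = Mul(24942, Pow(6475, -1)) = Mul(24942, Rational(1, 6475)) = Rational(24942, 6475) ≈ 3.8520)
Add(k, Function('K')(-63)) = Add(Rational(24942, 6475), Mul(Rational(-1, 189), -63)) = Add(Rational(24942, 6475), Rational(1, 3)) = Rational(81301, 19425)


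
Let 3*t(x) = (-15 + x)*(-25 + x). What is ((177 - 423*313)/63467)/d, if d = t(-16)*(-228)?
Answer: 66111/3065329166 ≈ 2.1567e-5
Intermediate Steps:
t(x) = (-25 + x)*(-15 + x)/3 (t(x) = ((-15 + x)*(-25 + x))/3 = ((-25 + x)*(-15 + x))/3 = (-25 + x)*(-15 + x)/3)
d = -96596 (d = (125 - 40/3*(-16) + (⅓)*(-16)²)*(-228) = (125 + 640/3 + (⅓)*256)*(-228) = (125 + 640/3 + 256/3)*(-228) = (1271/3)*(-228) = -96596)
((177 - 423*313)/63467)/d = ((177 - 423*313)/63467)/(-96596) = ((177 - 132399)*(1/63467))*(-1/96596) = -132222*1/63467*(-1/96596) = -132222/63467*(-1/96596) = 66111/3065329166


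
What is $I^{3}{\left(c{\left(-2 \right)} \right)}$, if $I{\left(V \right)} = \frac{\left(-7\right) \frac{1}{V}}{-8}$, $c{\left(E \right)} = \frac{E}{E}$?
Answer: $\frac{343}{512} \approx 0.66992$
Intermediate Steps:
$c{\left(E \right)} = 1$
$I{\left(V \right)} = \frac{7}{8 V}$ ($I{\left(V \right)} = - \frac{7}{V} \left(- \frac{1}{8}\right) = \frac{7}{8 V}$)
$I^{3}{\left(c{\left(-2 \right)} \right)} = \left(\frac{7}{8 \cdot 1}\right)^{3} = \left(\frac{7}{8} \cdot 1\right)^{3} = \left(\frac{7}{8}\right)^{3} = \frac{343}{512}$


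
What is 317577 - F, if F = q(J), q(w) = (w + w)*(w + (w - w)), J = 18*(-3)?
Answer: 311745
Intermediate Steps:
J = -54
q(w) = 2*w² (q(w) = (2*w)*(w + 0) = (2*w)*w = 2*w²)
F = 5832 (F = 2*(-54)² = 2*2916 = 5832)
317577 - F = 317577 - 1*5832 = 317577 - 5832 = 311745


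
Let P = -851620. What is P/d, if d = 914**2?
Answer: -212905/208849 ≈ -1.0194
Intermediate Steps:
d = 835396
P/d = -851620/835396 = -851620*1/835396 = -212905/208849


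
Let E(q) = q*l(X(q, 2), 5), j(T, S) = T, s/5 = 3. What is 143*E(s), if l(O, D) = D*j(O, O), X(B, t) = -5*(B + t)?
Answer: -911625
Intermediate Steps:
s = 15 (s = 5*3 = 15)
X(B, t) = -5*B - 5*t
l(O, D) = D*O
E(q) = q*(-50 - 25*q) (E(q) = q*(5*(-5*q - 5*2)) = q*(5*(-5*q - 10)) = q*(5*(-10 - 5*q)) = q*(-50 - 25*q))
143*E(s) = 143*(-25*15*(2 + 15)) = 143*(-25*15*17) = 143*(-6375) = -911625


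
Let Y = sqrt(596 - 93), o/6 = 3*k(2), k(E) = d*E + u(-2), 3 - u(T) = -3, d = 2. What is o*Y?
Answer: 180*sqrt(503) ≈ 4037.0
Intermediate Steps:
u(T) = 6 (u(T) = 3 - 1*(-3) = 3 + 3 = 6)
k(E) = 6 + 2*E (k(E) = 2*E + 6 = 6 + 2*E)
o = 180 (o = 6*(3*(6 + 2*2)) = 6*(3*(6 + 4)) = 6*(3*10) = 6*30 = 180)
Y = sqrt(503) ≈ 22.428
o*Y = 180*sqrt(503)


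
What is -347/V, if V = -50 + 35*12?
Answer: -347/370 ≈ -0.93784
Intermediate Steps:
V = 370 (V = -50 + 420 = 370)
-347/V = -347/370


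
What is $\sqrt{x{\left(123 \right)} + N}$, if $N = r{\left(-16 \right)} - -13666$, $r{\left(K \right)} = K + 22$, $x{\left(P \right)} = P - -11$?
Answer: $3 \sqrt{1534} \approx 117.5$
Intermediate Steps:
$x{\left(P \right)} = 11 + P$ ($x{\left(P \right)} = P + 11 = 11 + P$)
$r{\left(K \right)} = 22 + K$
$N = 13672$ ($N = \left(22 - 16\right) - -13666 = 6 + 13666 = 13672$)
$\sqrt{x{\left(123 \right)} + N} = \sqrt{\left(11 + 123\right) + 13672} = \sqrt{134 + 13672} = \sqrt{13806} = 3 \sqrt{1534}$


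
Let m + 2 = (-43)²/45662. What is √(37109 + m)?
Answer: √267712305914/2686 ≈ 192.63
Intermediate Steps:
m = -89475/45662 (m = -2 + (-43)²/45662 = -2 + 1849*(1/45662) = -2 + 1849/45662 = -89475/45662 ≈ -1.9595)
√(37109 + m) = √(37109 - 89475/45662) = √(1694381683/45662) = √267712305914/2686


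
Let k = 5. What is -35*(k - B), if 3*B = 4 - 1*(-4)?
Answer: -245/3 ≈ -81.667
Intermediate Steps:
B = 8/3 (B = (4 - 1*(-4))/3 = (4 + 4)/3 = (⅓)*8 = 8/3 ≈ 2.6667)
-35*(k - B) = -35*(5 - 1*8/3) = -35*(5 - 8/3) = -35*7/3 = -245/3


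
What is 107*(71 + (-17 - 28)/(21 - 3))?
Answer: 14659/2 ≈ 7329.5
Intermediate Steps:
107*(71 + (-17 - 28)/(21 - 3)) = 107*(71 - 45/18) = 107*(71 - 45*1/18) = 107*(71 - 5/2) = 107*(137/2) = 14659/2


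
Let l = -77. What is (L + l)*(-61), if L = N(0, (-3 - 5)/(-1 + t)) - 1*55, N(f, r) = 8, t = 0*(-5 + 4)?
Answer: 7564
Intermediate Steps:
t = 0 (t = 0*(-1) = 0)
L = -47 (L = 8 - 1*55 = 8 - 55 = -47)
(L + l)*(-61) = (-47 - 77)*(-61) = -124*(-61) = 7564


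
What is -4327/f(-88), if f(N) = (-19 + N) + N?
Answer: 4327/195 ≈ 22.190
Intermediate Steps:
f(N) = -19 + 2*N
-4327/f(-88) = -4327/(-19 + 2*(-88)) = -4327/(-19 - 176) = -4327/(-195) = -4327*(-1/195) = 4327/195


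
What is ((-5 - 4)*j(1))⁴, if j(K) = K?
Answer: 6561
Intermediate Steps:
((-5 - 4)*j(1))⁴ = ((-5 - 4)*1)⁴ = (-9*1)⁴ = (-9)⁴ = 6561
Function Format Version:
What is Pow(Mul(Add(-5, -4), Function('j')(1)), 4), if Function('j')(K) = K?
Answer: 6561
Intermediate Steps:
Pow(Mul(Add(-5, -4), Function('j')(1)), 4) = Pow(Mul(Add(-5, -4), 1), 4) = Pow(Mul(-9, 1), 4) = Pow(-9, 4) = 6561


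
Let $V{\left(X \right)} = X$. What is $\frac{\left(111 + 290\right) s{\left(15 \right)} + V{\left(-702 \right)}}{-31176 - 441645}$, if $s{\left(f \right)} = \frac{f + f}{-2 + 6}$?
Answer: $- \frac{1537}{315214} \approx -0.0048761$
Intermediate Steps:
$s{\left(f \right)} = \frac{f}{2}$ ($s{\left(f \right)} = \frac{2 f}{4} = 2 f \frac{1}{4} = \frac{f}{2}$)
$\frac{\left(111 + 290\right) s{\left(15 \right)} + V{\left(-702 \right)}}{-31176 - 441645} = \frac{\left(111 + 290\right) \frac{1}{2} \cdot 15 - 702}{-31176 - 441645} = \frac{401 \cdot \frac{15}{2} - 702}{-472821} = \left(\frac{6015}{2} - 702\right) \left(- \frac{1}{472821}\right) = \frac{4611}{2} \left(- \frac{1}{472821}\right) = - \frac{1537}{315214}$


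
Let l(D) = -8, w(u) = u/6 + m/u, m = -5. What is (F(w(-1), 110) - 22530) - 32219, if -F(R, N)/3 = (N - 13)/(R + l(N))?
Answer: -1038485/19 ≈ -54657.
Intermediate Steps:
w(u) = -5/u + u/6 (w(u) = u/6 - 5/u = -5/u + u/6)
F(R, N) = -3*(-13 + N)/(-8 + R) (F(R, N) = -3*(N - 13)/(R - 8) = -3*(-13 + N)/(-8 + R))
(F(w(-1), 110) - 22530) - 32219 = (3*(13 - 1*110)/(-8 + (-5/(-1) + (⅙)*(-1))) - 22530) - 32219 = (3*(13 - 110)/(-8 + (-5*(-1) - ⅙)) - 22530) - 32219 = (3*(-97)/(-8 + (5 - ⅙)) - 22530) - 32219 = (3*(-97)/(-8 + 29/6) - 22530) - 32219 = (3*(-97)/(-19/6) - 22530) - 32219 = (3*(-6/19)*(-97) - 22530) - 32219 = (1746/19 - 22530) - 32219 = -426324/19 - 32219 = -1038485/19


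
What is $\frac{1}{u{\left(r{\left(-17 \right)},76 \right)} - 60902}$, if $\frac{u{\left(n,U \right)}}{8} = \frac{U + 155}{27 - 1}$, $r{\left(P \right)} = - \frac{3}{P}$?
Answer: $- \frac{13}{790802} \approx -1.6439 \cdot 10^{-5}$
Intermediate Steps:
$u{\left(n,U \right)} = \frac{620}{13} + \frac{4 U}{13}$ ($u{\left(n,U \right)} = 8 \frac{U + 155}{27 - 1} = 8 \frac{155 + U}{26} = 8 \left(155 + U\right) \frac{1}{26} = 8 \left(\frac{155}{26} + \frac{U}{26}\right) = \frac{620}{13} + \frac{4 U}{13}$)
$\frac{1}{u{\left(r{\left(-17 \right)},76 \right)} - 60902} = \frac{1}{\left(\frac{620}{13} + \frac{4}{13} \cdot 76\right) - 60902} = \frac{1}{\left(\frac{620}{13} + \frac{304}{13}\right) - 60902} = \frac{1}{\frac{924}{13} - 60902} = \frac{1}{- \frac{790802}{13}} = - \frac{13}{790802}$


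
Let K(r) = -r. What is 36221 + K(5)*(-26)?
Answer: 36351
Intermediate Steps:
36221 + K(5)*(-26) = 36221 - 1*5*(-26) = 36221 - 5*(-26) = 36221 + 130 = 36351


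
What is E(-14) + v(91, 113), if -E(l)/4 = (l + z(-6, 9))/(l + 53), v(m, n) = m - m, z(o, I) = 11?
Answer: 4/13 ≈ 0.30769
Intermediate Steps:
v(m, n) = 0
E(l) = -4*(11 + l)/(53 + l) (E(l) = -4*(l + 11)/(l + 53) = -4*(11 + l)/(53 + l))
E(-14) + v(91, 113) = 4*(-11 - 1*(-14))/(53 - 14) + 0 = 4*(-11 + 14)/39 + 0 = 4*(1/39)*3 + 0 = 4/13 + 0 = 4/13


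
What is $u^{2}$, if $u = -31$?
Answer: $961$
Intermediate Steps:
$u^{2} = \left(-31\right)^{2} = 961$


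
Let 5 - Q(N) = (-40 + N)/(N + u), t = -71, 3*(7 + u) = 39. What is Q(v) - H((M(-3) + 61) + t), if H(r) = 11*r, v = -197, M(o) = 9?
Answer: 2819/191 ≈ 14.759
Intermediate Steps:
u = 6 (u = -7 + (⅓)*39 = -7 + 13 = 6)
Q(N) = 5 - (-40 + N)/(6 + N) (Q(N) = 5 - (-40 + N)/(N + 6) = 5 - (-40 + N)/(6 + N))
Q(v) - H((M(-3) + 61) + t) = 2*(35 + 2*(-197))/(6 - 197) - 11*((9 + 61) - 71) = 2*(35 - 394)/(-191) - 11*(70 - 71) = 2*(-1/191)*(-359) - 11*(-1) = 718/191 - 1*(-11) = 718/191 + 11 = 2819/191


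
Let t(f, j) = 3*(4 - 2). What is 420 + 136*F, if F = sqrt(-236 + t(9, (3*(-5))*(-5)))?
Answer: 420 + 136*I*sqrt(230) ≈ 420.0 + 2062.5*I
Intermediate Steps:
t(f, j) = 6 (t(f, j) = 3*2 = 6)
F = I*sqrt(230) (F = sqrt(-236 + 6) = sqrt(-230) = I*sqrt(230) ≈ 15.166*I)
420 + 136*F = 420 + 136*(I*sqrt(230)) = 420 + 136*I*sqrt(230)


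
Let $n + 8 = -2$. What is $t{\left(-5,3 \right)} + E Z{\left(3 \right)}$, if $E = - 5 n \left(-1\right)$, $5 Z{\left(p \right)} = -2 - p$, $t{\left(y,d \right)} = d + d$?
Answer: $56$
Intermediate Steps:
$n = -10$ ($n = -8 - 2 = -10$)
$t{\left(y,d \right)} = 2 d$
$Z{\left(p \right)} = - \frac{2}{5} - \frac{p}{5}$ ($Z{\left(p \right)} = \frac{-2 - p}{5} = - \frac{2}{5} - \frac{p}{5}$)
$E = -50$ ($E = \left(-5\right) \left(-10\right) \left(-1\right) = 50 \left(-1\right) = -50$)
$t{\left(-5,3 \right)} + E Z{\left(3 \right)} = 2 \cdot 3 - 50 \left(- \frac{2}{5} - \frac{3}{5}\right) = 6 - 50 \left(- \frac{2}{5} - \frac{3}{5}\right) = 6 - -50 = 6 + 50 = 56$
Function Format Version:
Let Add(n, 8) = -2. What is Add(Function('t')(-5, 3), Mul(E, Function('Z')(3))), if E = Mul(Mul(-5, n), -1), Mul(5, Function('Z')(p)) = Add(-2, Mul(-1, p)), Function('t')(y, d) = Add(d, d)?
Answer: 56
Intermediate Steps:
n = -10 (n = Add(-8, -2) = -10)
Function('t')(y, d) = Mul(2, d)
Function('Z')(p) = Add(Rational(-2, 5), Mul(Rational(-1, 5), p)) (Function('Z')(p) = Mul(Rational(1, 5), Add(-2, Mul(-1, p))) = Add(Rational(-2, 5), Mul(Rational(-1, 5), p)))
E = -50 (E = Mul(Mul(-5, -10), -1) = Mul(50, -1) = -50)
Add(Function('t')(-5, 3), Mul(E, Function('Z')(3))) = Add(Mul(2, 3), Mul(-50, Add(Rational(-2, 5), Mul(Rational(-1, 5), 3)))) = Add(6, Mul(-50, Add(Rational(-2, 5), Rational(-3, 5)))) = Add(6, Mul(-50, -1)) = Add(6, 50) = 56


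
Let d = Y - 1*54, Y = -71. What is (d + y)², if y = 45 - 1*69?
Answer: 22201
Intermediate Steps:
y = -24 (y = 45 - 69 = -24)
d = -125 (d = -71 - 1*54 = -71 - 54 = -125)
(d + y)² = (-125 - 24)² = (-149)² = 22201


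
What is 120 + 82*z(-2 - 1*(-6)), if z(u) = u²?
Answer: 1432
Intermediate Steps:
120 + 82*z(-2 - 1*(-6)) = 120 + 82*(-2 - 1*(-6))² = 120 + 82*(-2 + 6)² = 120 + 82*4² = 120 + 82*16 = 120 + 1312 = 1432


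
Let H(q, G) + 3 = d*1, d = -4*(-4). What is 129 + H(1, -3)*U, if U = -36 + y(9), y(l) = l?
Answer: -222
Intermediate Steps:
d = 16
H(q, G) = 13 (H(q, G) = -3 + 16*1 = -3 + 16 = 13)
U = -27 (U = -36 + 9 = -27)
129 + H(1, -3)*U = 129 + 13*(-27) = 129 - 351 = -222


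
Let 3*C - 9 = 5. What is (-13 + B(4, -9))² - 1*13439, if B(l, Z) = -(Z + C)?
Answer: -120275/9 ≈ -13364.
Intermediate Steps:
C = 14/3 (C = 3 + (⅓)*5 = 3 + 5/3 = 14/3 ≈ 4.6667)
B(l, Z) = -14/3 - Z (B(l, Z) = -(Z + 14/3) = -(14/3 + Z) = -14/3 - Z)
(-13 + B(4, -9))² - 1*13439 = (-13 + (-14/3 - 1*(-9)))² - 1*13439 = (-13 + (-14/3 + 9))² - 13439 = (-13 + 13/3)² - 13439 = (-26/3)² - 13439 = 676/9 - 13439 = -120275/9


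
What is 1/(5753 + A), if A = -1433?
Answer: 1/4320 ≈ 0.00023148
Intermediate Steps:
1/(5753 + A) = 1/(5753 - 1433) = 1/4320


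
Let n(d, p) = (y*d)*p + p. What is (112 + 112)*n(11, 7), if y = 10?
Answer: 174048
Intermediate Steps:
n(d, p) = p + 10*d*p (n(d, p) = (10*d)*p + p = 10*d*p + p = p + 10*d*p)
(112 + 112)*n(11, 7) = (112 + 112)*(7*(1 + 10*11)) = 224*(7*(1 + 110)) = 224*(7*111) = 224*777 = 174048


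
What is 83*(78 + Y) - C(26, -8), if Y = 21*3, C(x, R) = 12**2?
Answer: 11559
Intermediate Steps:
C(x, R) = 144
Y = 63
83*(78 + Y) - C(26, -8) = 83*(78 + 63) - 1*144 = 83*141 - 144 = 11703 - 144 = 11559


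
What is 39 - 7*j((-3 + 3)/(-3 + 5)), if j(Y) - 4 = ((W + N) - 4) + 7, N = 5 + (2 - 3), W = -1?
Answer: -31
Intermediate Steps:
N = 4 (N = 5 - 1 = 4)
j(Y) = 10 (j(Y) = 4 + (((-1 + 4) - 4) + 7) = 4 + ((3 - 4) + 7) = 4 + (-1 + 7) = 4 + 6 = 10)
39 - 7*j((-3 + 3)/(-3 + 5)) = 39 - 7*10 = 39 - 70 = -31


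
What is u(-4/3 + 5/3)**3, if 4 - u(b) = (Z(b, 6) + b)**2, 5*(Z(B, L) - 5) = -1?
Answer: -127187639389/11390625 ≈ -11166.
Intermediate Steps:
Z(B, L) = 24/5 (Z(B, L) = 5 + (1/5)*(-1) = 5 - 1/5 = 24/5)
u(b) = 4 - (24/5 + b)**2
u(-4/3 + 5/3)**3 = (4 - (24 + 5*(-4/3 + 5/3))**2/25)**3 = (4 - (24 + 5*(1/3))**2/25)**3 = (4 - (24 + 5/3)**2/25)**3 = (4 - (77/3)**2/25)**3 = (4 - 1/25*5929/9)**3 = (4 - 5929/225)**3 = (-5029/225)**3 = -127187639389/11390625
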